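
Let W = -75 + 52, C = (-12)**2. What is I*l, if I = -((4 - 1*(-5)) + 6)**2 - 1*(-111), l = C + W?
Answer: -13794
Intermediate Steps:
C = 144
W = -23
l = 121 (l = 144 - 23 = 121)
I = -114 (I = -((4 + 5) + 6)**2 + 111 = -(9 + 6)**2 + 111 = -1*15**2 + 111 = -1*225 + 111 = -225 + 111 = -114)
I*l = -114*121 = -13794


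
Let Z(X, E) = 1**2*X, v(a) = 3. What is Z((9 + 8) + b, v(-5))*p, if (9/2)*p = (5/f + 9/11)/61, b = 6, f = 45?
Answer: 4232/54351 ≈ 0.077864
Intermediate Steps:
Z(X, E) = X (Z(X, E) = 1*X = X)
p = 184/54351 (p = 2*((5/45 + 9/11)/61)/9 = 2*((5*(1/45) + 9*(1/11))*(1/61))/9 = 2*((1/9 + 9/11)*(1/61))/9 = 2*((92/99)*(1/61))/9 = (2/9)*(92/6039) = 184/54351 ≈ 0.0033854)
Z((9 + 8) + b, v(-5))*p = ((9 + 8) + 6)*(184/54351) = (17 + 6)*(184/54351) = 23*(184/54351) = 4232/54351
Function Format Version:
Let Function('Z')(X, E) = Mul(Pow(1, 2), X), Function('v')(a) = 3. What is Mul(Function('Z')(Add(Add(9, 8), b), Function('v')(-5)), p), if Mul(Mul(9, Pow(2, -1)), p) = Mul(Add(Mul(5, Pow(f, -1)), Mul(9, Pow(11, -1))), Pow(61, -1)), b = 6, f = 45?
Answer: Rational(4232, 54351) ≈ 0.077864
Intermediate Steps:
Function('Z')(X, E) = X (Function('Z')(X, E) = Mul(1, X) = X)
p = Rational(184, 54351) (p = Mul(Rational(2, 9), Mul(Add(Mul(5, Pow(45, -1)), Mul(9, Pow(11, -1))), Pow(61, -1))) = Mul(Rational(2, 9), Mul(Add(Mul(5, Rational(1, 45)), Mul(9, Rational(1, 11))), Rational(1, 61))) = Mul(Rational(2, 9), Mul(Add(Rational(1, 9), Rational(9, 11)), Rational(1, 61))) = Mul(Rational(2, 9), Mul(Rational(92, 99), Rational(1, 61))) = Mul(Rational(2, 9), Rational(92, 6039)) = Rational(184, 54351) ≈ 0.0033854)
Mul(Function('Z')(Add(Add(9, 8), b), Function('v')(-5)), p) = Mul(Add(Add(9, 8), 6), Rational(184, 54351)) = Mul(Add(17, 6), Rational(184, 54351)) = Mul(23, Rational(184, 54351)) = Rational(4232, 54351)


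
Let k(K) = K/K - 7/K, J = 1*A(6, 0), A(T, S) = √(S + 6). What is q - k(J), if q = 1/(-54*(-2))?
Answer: -107/108 + 7*√6/6 ≈ 1.8670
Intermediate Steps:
A(T, S) = √(6 + S)
J = √6 (J = 1*√(6 + 0) = 1*√6 = √6 ≈ 2.4495)
q = 1/108 ≈ 0.0092593
k(K) = 1 - 7/K
q - k(J) = 1/108 - (-7 + √6)/(√6) = 1/108 - √6/6*(-7 + √6) = 1/108 - √6*(-7 + √6)/6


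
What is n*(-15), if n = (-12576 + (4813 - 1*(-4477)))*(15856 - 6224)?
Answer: 474761280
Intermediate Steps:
n = -31650752 (n = (-12576 + (4813 + 4477))*9632 = (-12576 + 9290)*9632 = -3286*9632 = -31650752)
n*(-15) = -31650752*(-15) = 474761280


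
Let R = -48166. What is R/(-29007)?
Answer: 48166/29007 ≈ 1.6605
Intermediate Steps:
R/(-29007) = -48166/(-29007) = -48166*(-1/29007) = 48166/29007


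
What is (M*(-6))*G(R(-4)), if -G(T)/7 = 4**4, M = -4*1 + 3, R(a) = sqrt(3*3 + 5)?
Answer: -10752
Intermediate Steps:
R(a) = sqrt(14) (R(a) = sqrt(9 + 5) = sqrt(14))
M = -1 (M = -4 + 3 = -1)
G(T) = -1792 (G(T) = -7*4**4 = -7*256 = -1792)
(M*(-6))*G(R(-4)) = -1*(-6)*(-1792) = 6*(-1792) = -10752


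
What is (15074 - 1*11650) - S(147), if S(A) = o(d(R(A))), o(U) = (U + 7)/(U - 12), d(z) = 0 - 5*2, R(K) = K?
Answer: 75325/22 ≈ 3423.9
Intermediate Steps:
d(z) = -10 (d(z) = 0 - 10 = -10)
o(U) = (7 + U)/(-12 + U)
S(A) = 3/22 (S(A) = (7 - 10)/(-12 - 10) = -3/(-22) = -1/22*(-3) = 3/22)
(15074 - 1*11650) - S(147) = (15074 - 1*11650) - 1*3/22 = (15074 - 11650) - 3/22 = 3424 - 3/22 = 75325/22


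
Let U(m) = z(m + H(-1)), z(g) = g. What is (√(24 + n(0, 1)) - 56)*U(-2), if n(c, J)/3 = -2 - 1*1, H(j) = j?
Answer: 168 - 3*√15 ≈ 156.38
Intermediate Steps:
n(c, J) = -9 (n(c, J) = 3*(-2 - 1*1) = 3*(-2 - 1) = 3*(-3) = -9)
U(m) = -1 + m (U(m) = m - 1 = -1 + m)
(√(24 + n(0, 1)) - 56)*U(-2) = (√(24 - 9) - 56)*(-1 - 2) = (√15 - 56)*(-3) = (-56 + √15)*(-3) = 168 - 3*√15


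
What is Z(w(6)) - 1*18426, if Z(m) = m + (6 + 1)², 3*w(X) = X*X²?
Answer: -18305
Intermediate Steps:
w(X) = X³/3 (w(X) = (X*X²)/3 = X³/3)
Z(m) = 49 + m (Z(m) = m + 7² = m + 49 = 49 + m)
Z(w(6)) - 1*18426 = (49 + (⅓)*6³) - 1*18426 = (49 + (⅓)*216) - 18426 = (49 + 72) - 18426 = 121 - 18426 = -18305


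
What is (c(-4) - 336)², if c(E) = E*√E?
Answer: 112832 + 5376*I ≈ 1.1283e+5 + 5376.0*I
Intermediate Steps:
c(E) = E^(3/2)
(c(-4) - 336)² = ((-4)^(3/2) - 336)² = (-8*I - 336)² = (-336 - 8*I)²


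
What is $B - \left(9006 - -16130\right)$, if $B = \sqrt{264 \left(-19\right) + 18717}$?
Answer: $-25136 + \sqrt{13701} \approx -25019.0$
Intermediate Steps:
$B = \sqrt{13701}$ ($B = \sqrt{-5016 + 18717} = \sqrt{13701} \approx 117.05$)
$B - \left(9006 - -16130\right) = \sqrt{13701} - \left(9006 - -16130\right) = \sqrt{13701} - \left(9006 + 16130\right) = \sqrt{13701} - 25136 = -25136 + \sqrt{13701}$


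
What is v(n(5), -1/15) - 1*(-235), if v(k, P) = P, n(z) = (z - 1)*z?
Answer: 3524/15 ≈ 234.93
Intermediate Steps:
n(z) = z*(-1 + z) (n(z) = (-1 + z)*z = z*(-1 + z))
v(n(5), -1/15) - 1*(-235) = -1/15 - 1*(-235) = -1*1/15 + 235 = -1/15 + 235 = 3524/15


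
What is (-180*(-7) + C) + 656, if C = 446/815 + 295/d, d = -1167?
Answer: 1822597237/951105 ≈ 1916.3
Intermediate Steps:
C = 280057/951105 (C = 446/815 + 295/(-1167) = 446*(1/815) + 295*(-1/1167) = 446/815 - 295/1167 = 280057/951105 ≈ 0.29445)
(-180*(-7) + C) + 656 = (-180*(-7) + 280057/951105) + 656 = (1260 + 280057/951105) + 656 = 1198672357/951105 + 656 = 1822597237/951105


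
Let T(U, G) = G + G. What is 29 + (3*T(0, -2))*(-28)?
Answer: 365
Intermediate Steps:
T(U, G) = 2*G
29 + (3*T(0, -2))*(-28) = 29 + (3*(2*(-2)))*(-28) = 29 + (3*(-4))*(-28) = 29 - 12*(-28) = 29 + 336 = 365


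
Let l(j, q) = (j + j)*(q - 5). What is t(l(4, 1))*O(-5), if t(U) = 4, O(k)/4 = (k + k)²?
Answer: 1600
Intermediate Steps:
O(k) = 16*k² (O(k) = 4*(k + k)² = 4*(2*k)² = 4*(4*k²) = 16*k²)
l(j, q) = 2*j*(-5 + q) (l(j, q) = (2*j)*(-5 + q) = 2*j*(-5 + q))
t(l(4, 1))*O(-5) = 4*(16*(-5)²) = 4*(16*25) = 4*400 = 1600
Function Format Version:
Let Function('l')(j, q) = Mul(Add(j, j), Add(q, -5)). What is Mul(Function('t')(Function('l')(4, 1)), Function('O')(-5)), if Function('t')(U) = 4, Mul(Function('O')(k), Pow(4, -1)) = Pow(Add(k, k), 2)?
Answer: 1600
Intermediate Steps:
Function('O')(k) = Mul(16, Pow(k, 2)) (Function('O')(k) = Mul(4, Pow(Add(k, k), 2)) = Mul(4, Pow(Mul(2, k), 2)) = Mul(4, Mul(4, Pow(k, 2))) = Mul(16, Pow(k, 2)))
Function('l')(j, q) = Mul(2, j, Add(-5, q)) (Function('l')(j, q) = Mul(Mul(2, j), Add(-5, q)) = Mul(2, j, Add(-5, q)))
Mul(Function('t')(Function('l')(4, 1)), Function('O')(-5)) = Mul(4, Mul(16, Pow(-5, 2))) = Mul(4, Mul(16, 25)) = Mul(4, 400) = 1600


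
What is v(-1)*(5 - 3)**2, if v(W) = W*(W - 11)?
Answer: 48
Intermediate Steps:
v(W) = W*(-11 + W)
v(-1)*(5 - 3)**2 = (-(-11 - 1))*(5 - 3)**2 = -1*(-12)*2**2 = 12*4 = 48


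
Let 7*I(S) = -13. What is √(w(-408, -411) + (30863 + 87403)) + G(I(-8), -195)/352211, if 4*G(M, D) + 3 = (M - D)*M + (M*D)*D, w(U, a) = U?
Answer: -1738999/34516678 + √117858 ≈ 343.25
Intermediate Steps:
I(S) = -13/7 (I(S) = (⅐)*(-13) = -13/7)
G(M, D) = -¾ + M*D²/4 + M*(M - D)/4 (G(M, D) = -¾ + ((M - D)*M + (M*D)*D)/4 = -¾ + (M*(M - D) + (D*M)*D)/4 = -¾ + (M*(M - D) + M*D²)/4 = -¾ + (M*D² + M*(M - D))/4 = -¾ + (M*D²/4 + M*(M - D)/4) = -¾ + M*D²/4 + M*(M - D)/4)
√(w(-408, -411) + (30863 + 87403)) + G(I(-8), -195)/352211 = √(-408 + (30863 + 87403)) + (-¾ + (-13/7)²/4 - ¼*(-195)*(-13/7) + (¼)*(-13/7)*(-195)²)/352211 = √(-408 + 118266) + (-¾ + (¼)*(169/49) - 2535/28 + (¼)*(-13/7)*38025)*(1/352211) = √117858 + (-¾ + 169/196 - 2535/28 - 494325/28)*(1/352211) = √117858 - 1738999/98*1/352211 = √117858 - 1738999/34516678 = -1738999/34516678 + √117858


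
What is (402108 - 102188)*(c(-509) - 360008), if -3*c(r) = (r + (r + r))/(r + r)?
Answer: -107973749320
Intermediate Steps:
c(r) = -1/2 (c(r) = -(r + (r + r))/(3*(r + r)) = -(r + 2*r)/(3*(2*r)) = -3*r*1/(2*r)/3 = -1/3*3/2 = -1/2)
(402108 - 102188)*(c(-509) - 360008) = (402108 - 102188)*(-1/2 - 360008) = 299920*(-720017/2) = -107973749320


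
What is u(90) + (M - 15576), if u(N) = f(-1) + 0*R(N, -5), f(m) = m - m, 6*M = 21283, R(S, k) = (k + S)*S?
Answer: -72173/6 ≈ -12029.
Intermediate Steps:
R(S, k) = S*(S + k) (R(S, k) = (S + k)*S = S*(S + k))
M = 21283/6 (M = (⅙)*21283 = 21283/6 ≈ 3547.2)
f(m) = 0
u(N) = 0 (u(N) = 0 + 0*(N*(N - 5)) = 0 + 0*(N*(-5 + N)) = 0 + 0 = 0)
u(90) + (M - 15576) = 0 + (21283/6 - 15576) = 0 - 72173/6 = -72173/6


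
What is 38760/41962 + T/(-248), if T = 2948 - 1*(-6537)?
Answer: -194198545/5203288 ≈ -37.322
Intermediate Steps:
T = 9485 (T = 2948 + 6537 = 9485)
38760/41962 + T/(-248) = 38760/41962 + 9485/(-248) = 38760*(1/41962) + 9485*(-1/248) = 19380/20981 - 9485/248 = -194198545/5203288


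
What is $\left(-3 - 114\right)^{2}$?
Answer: $13689$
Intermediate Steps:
$\left(-3 - 114\right)^{2} = \left(-117\right)^{2} = 13689$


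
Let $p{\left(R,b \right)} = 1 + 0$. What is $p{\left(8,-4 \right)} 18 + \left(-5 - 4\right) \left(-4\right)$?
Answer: $54$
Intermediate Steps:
$p{\left(R,b \right)} = 1$
$p{\left(8,-4 \right)} 18 + \left(-5 - 4\right) \left(-4\right) = 1 \cdot 18 + \left(-5 - 4\right) \left(-4\right) = 18 - -36 = 18 + 36 = 54$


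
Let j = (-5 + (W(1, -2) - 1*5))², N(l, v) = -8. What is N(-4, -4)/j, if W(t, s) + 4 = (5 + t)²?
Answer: -2/121 ≈ -0.016529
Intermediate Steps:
W(t, s) = -4 + (5 + t)²
j = 484 (j = (-5 + ((-4 + (5 + 1)²) - 1*5))² = (-5 + ((-4 + 6²) - 5))² = (-5 + ((-4 + 36) - 5))² = (-5 + (32 - 5))² = (-5 + 27)² = 22² = 484)
N(-4, -4)/j = -8/484 = -8*1/484 = -2/121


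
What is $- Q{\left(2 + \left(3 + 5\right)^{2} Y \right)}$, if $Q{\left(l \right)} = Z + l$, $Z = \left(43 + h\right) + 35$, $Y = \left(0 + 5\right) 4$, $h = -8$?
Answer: $-1352$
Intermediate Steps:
$Y = 20$ ($Y = 5 \cdot 4 = 20$)
$Z = 70$ ($Z = \left(43 - 8\right) + 35 = 35 + 35 = 70$)
$Q{\left(l \right)} = 70 + l$
$- Q{\left(2 + \left(3 + 5\right)^{2} Y \right)} = - (70 + \left(2 + \left(3 + 5\right)^{2} \cdot 20\right)) = - (70 + \left(2 + 8^{2} \cdot 20\right)) = - (70 + \left(2 + 64 \cdot 20\right)) = - (70 + \left(2 + 1280\right)) = - (70 + 1282) = \left(-1\right) 1352 = -1352$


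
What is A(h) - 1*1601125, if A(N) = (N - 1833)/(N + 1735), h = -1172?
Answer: -901436380/563 ≈ -1.6011e+6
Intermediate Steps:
A(N) = (-1833 + N)/(1735 + N)
A(h) - 1*1601125 = (-1833 - 1172)/(1735 - 1172) - 1*1601125 = -3005/563 - 1601125 = -901436380/563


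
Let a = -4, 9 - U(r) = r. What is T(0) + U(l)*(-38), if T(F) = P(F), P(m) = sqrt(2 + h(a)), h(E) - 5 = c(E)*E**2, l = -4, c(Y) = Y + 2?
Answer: -494 + 5*I ≈ -494.0 + 5.0*I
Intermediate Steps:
c(Y) = 2 + Y
U(r) = 9 - r
h(E) = 5 + E**2*(2 + E) (h(E) = 5 + (2 + E)*E**2 = 5 + E**2*(2 + E))
P(m) = 5*I (P(m) = sqrt(2 + (5 + (-4)**2*(2 - 4))) = sqrt(2 + (5 + 16*(-2))) = sqrt(2 + (5 - 32)) = sqrt(2 - 27) = sqrt(-25) = 5*I)
T(F) = 5*I
T(0) + U(l)*(-38) = 5*I + (9 - 1*(-4))*(-38) = 5*I + (9 + 4)*(-38) = 5*I + 13*(-38) = 5*I - 494 = -494 + 5*I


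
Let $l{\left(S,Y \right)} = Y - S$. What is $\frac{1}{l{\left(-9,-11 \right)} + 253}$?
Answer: $\frac{1}{251} \approx 0.0039841$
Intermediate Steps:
$\frac{1}{l{\left(-9,-11 \right)} + 253} = \frac{1}{\left(-11 - -9\right) + 253} = \frac{1}{\left(-11 + 9\right) + 253} = \frac{1}{-2 + 253} = \frac{1}{251}$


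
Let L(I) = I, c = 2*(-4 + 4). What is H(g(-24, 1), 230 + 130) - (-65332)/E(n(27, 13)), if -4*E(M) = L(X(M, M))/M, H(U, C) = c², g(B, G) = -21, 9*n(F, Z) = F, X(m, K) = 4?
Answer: -195996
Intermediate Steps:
c = 0 (c = 2*0 = 0)
n(F, Z) = F/9
H(U, C) = 0 (H(U, C) = 0² = 0)
E(M) = -1/M
H(g(-24, 1), 230 + 130) - (-65332)/E(n(27, 13)) = 0 - (-65332)/((-1/((⅑)*27))) = 0 - (-65332)/((-1/3)) = 0 - (-65332)/((-1*⅓)) = 0 - (-65332)/(-⅓) = 0 - (-65332)*(-3) = 0 - 1*195996 = 0 - 195996 = -195996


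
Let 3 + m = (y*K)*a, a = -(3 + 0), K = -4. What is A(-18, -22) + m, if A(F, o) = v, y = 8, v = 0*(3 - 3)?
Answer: 93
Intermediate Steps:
v = 0 (v = 0*0 = 0)
a = -3 (a = -1*3 = -3)
A(F, o) = 0
m = 93 (m = -3 + (8*(-4))*(-3) = -3 - 32*(-3) = -3 + 96 = 93)
A(-18, -22) + m = 0 + 93 = 93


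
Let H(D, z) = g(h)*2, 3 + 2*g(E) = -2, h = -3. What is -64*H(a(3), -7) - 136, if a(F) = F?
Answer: 184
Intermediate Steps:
g(E) = -5/2 (g(E) = -3/2 + (1/2)*(-2) = -3/2 - 1 = -5/2)
H(D, z) = -5 (H(D, z) = -5/2*2 = -5)
-64*H(a(3), -7) - 136 = -64*(-5) - 136 = 320 - 136 = 184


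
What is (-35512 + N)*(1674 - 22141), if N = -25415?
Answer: 1246992909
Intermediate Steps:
(-35512 + N)*(1674 - 22141) = (-35512 - 25415)*(1674 - 22141) = -60927*(-20467) = 1246992909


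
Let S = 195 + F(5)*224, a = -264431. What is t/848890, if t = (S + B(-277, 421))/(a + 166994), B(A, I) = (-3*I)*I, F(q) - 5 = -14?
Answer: 88924/13785549155 ≈ 6.4505e-6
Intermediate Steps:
F(q) = -9 (F(q) = 5 - 14 = -9)
S = -1821 (S = 195 - 9*224 = 195 - 2016 = -1821)
B(A, I) = -3*I**2
t = 177848/32479 (t = (-1821 - 3*421**2)/(-264431 + 166994) = (-1821 - 3*177241)/(-97437) = (-1821 - 531723)*(-1/97437) = -533544*(-1/97437) = 177848/32479 ≈ 5.4758)
t/848890 = (177848/32479)/848890 = (177848/32479)*(1/848890) = 88924/13785549155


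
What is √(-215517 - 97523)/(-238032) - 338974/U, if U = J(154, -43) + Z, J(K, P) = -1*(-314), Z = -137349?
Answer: 338974/137035 - I*√19565/59508 ≈ 2.4736 - 0.0023505*I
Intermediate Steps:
J(K, P) = 314
U = -137035 (U = 314 - 137349 = -137035)
√(-215517 - 97523)/(-238032) - 338974/U = √(-215517 - 97523)/(-238032) - 338974/(-137035) = √(-313040)*(-1/238032) - 338974*(-1/137035) = (4*I*√19565)*(-1/238032) + 338974/137035 = -I*√19565/59508 + 338974/137035 = 338974/137035 - I*√19565/59508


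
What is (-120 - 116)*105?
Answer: -24780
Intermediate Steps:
(-120 - 116)*105 = -236*105 = -24780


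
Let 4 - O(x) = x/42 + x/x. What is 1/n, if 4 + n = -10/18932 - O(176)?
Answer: -198786/558599 ≈ -0.35587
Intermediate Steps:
O(x) = 3 - x/42 (O(x) = 4 - (x/42 + x/x) = 4 - (x*(1/42) + 1) = 4 - (x/42 + 1) = 4 - (1 + x/42) = 4 + (-1 - x/42) = 3 - x/42)
n = -558599/198786 (n = -4 + (-10/18932 - (3 - 1/42*176)) = -4 + (-10*1/18932 - (3 - 88/21)) = -4 + (-5/9466 - 1*(-25/21)) = -4 + (-5/9466 + 25/21) = -4 + 236545/198786 = -558599/198786 ≈ -2.8101)
1/n = 1/(-558599/198786) = -198786/558599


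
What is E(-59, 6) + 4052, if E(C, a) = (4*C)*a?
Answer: 2636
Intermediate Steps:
E(C, a) = 4*C*a
E(-59, 6) + 4052 = 4*(-59)*6 + 4052 = -1416 + 4052 = 2636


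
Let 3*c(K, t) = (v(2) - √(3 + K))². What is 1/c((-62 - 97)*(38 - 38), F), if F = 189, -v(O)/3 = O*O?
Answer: 3/(12 + √3)² ≈ 0.015909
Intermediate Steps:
v(O) = -3*O² (v(O) = -3*O*O = -3*O²)
c(K, t) = (-12 - √(3 + K))²/3 (c(K, t) = (-3*2² - √(3 + K))²/3 = (-3*4 - √(3 + K))²/3 = (-12 - √(3 + K))²/3)
1/c((-62 - 97)*(38 - 38), F) = 1/((12 + √(3 + (-62 - 97)*(38 - 38)))²/3) = 1/((12 + √(3 - 159*0))²/3) = 1/((12 + √(3 + 0))²/3) = 1/((12 + √3)²/3) = 3/(12 + √3)²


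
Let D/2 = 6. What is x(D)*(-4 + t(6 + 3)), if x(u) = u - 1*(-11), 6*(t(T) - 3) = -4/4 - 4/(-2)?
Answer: -115/6 ≈ -19.167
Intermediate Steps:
t(T) = 19/6 (t(T) = 3 + (-4/4 - 4/(-2))/6 = 3 + (-4*1/4 - 4*(-1/2))/6 = 3 + (-1 + 2)/6 = 3 + (1/6)*1 = 3 + 1/6 = 19/6)
D = 12 (D = 2*6 = 12)
x(u) = 11 + u (x(u) = u + 11 = 11 + u)
x(D)*(-4 + t(6 + 3)) = (11 + 12)*(-4 + 19/6) = 23*(-5/6) = -115/6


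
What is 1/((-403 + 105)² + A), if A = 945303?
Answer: 1/1034107 ≈ 9.6702e-7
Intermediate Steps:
1/((-403 + 105)² + A) = 1/((-403 + 105)² + 945303) = 1/((-298)² + 945303) = 1/(88804 + 945303) = 1/1034107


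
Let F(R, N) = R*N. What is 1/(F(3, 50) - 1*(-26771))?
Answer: 1/26921 ≈ 3.7146e-5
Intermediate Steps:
F(R, N) = N*R
1/(F(3, 50) - 1*(-26771)) = 1/(50*3 - 1*(-26771)) = 1/(150 + 26771) = 1/26921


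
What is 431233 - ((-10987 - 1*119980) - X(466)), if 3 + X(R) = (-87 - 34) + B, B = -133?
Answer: 561943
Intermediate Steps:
X(R) = -257 (X(R) = -3 + ((-87 - 34) - 133) = -3 + (-121 - 133) = -3 - 254 = -257)
431233 - ((-10987 - 1*119980) - X(466)) = 431233 - ((-10987 - 1*119980) - 1*(-257)) = 431233 - ((-10987 - 119980) + 257) = 431233 - (-130967 + 257) = 431233 - 1*(-130710) = 431233 + 130710 = 561943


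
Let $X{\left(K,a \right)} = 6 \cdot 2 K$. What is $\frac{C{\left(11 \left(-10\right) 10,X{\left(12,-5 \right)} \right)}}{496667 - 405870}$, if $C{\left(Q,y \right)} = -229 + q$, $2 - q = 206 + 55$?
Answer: $- \frac{488}{90797} \approx -0.0053746$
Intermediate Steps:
$X{\left(K,a \right)} = 12 K$
$q = -259$ ($q = 2 - \left(206 + 55\right) = 2 - 261 = -259$)
$C{\left(Q,y \right)} = -488$ ($C{\left(Q,y \right)} = -229 - 259 = -488$)
$\frac{C{\left(11 \left(-10\right) 10,X{\left(12,-5 \right)} \right)}}{496667 - 405870} = - \frac{488}{496667 - 405870} = - \frac{488}{90797}$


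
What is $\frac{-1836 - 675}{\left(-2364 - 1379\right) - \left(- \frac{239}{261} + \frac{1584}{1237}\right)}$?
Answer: $\frac{810693927}{1208571532} \approx 0.67079$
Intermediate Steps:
$\frac{-1836 - 675}{\left(-2364 - 1379\right) - \left(- \frac{239}{261} + \frac{1584}{1237}\right)} = - \frac{2511}{-3743 - \frac{117781}{322857}} = - \frac{2511}{- \frac{1208571532}{322857}} = \left(-2511\right) \left(- \frac{322857}{1208571532}\right) = \frac{810693927}{1208571532}$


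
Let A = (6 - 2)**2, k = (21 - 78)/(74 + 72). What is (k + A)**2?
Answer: 5193841/21316 ≈ 243.66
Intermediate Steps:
k = -57/146 ≈ -0.39041
A = 16 (A = 4**2 = 16)
(k + A)**2 = (-57/146 + 16)**2 = (2279/146)**2 = 5193841/21316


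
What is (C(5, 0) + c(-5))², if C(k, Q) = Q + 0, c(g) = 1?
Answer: 1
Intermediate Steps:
C(k, Q) = Q
(C(5, 0) + c(-5))² = (0 + 1)² = 1² = 1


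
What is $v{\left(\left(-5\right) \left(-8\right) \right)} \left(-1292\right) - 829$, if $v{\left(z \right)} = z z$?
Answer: $-2068029$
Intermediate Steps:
$v{\left(z \right)} = z^{2}$
$v{\left(\left(-5\right) \left(-8\right) \right)} \left(-1292\right) - 829 = \left(\left(-5\right) \left(-8\right)\right)^{2} \left(-1292\right) - 829 = 40^{2} \left(-1292\right) - 829 = 1600 \left(-1292\right) - 829 = -2067200 - 829 = -2068029$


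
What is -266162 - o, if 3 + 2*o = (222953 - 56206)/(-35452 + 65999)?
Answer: -8130488167/30547 ≈ -2.6616e+5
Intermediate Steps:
o = 37553/30547 (o = -3/2 + ((222953 - 56206)/(-35452 + 65999))/2 = -3/2 + (166747/30547)/2 = -3/2 + (166747*(1/30547))/2 = -3/2 + (½)*(166747/30547) = -3/2 + 166747/61094 = 37553/30547 ≈ 1.2294)
-266162 - o = -266162 - 1*37553/30547 = -266162 - 37553/30547 = -8130488167/30547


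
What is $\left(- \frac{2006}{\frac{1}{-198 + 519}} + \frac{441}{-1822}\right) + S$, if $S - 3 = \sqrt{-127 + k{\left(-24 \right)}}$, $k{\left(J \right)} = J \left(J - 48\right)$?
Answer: $- \frac{1173228147}{1822} + \sqrt{1601} \approx -6.4388 \cdot 10^{5}$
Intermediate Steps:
$k{\left(J \right)} = J \left(-48 + J\right)$
$S = 3 + \sqrt{1601}$ ($S = 3 + \sqrt{-127 - 24 \left(-48 - 24\right)} = 3 + \sqrt{-127 - -1728} = 3 + \sqrt{-127 + 1728} = 3 + \sqrt{1601} \approx 43.013$)
$\left(- \frac{2006}{\frac{1}{-198 + 519}} + \frac{441}{-1822}\right) + S = \left(- \frac{2006}{\frac{1}{-198 + 519}} + \frac{441}{-1822}\right) + \left(3 + \sqrt{1601}\right) = \left(- \frac{2006}{\frac{1}{321}} + 441 \left(- \frac{1}{1822}\right)\right) + \left(3 + \sqrt{1601}\right) = \left(- 2006 \frac{1}{\frac{1}{321}} - \frac{441}{1822}\right) + \left(3 + \sqrt{1601}\right) = \left(\left(-2006\right) 321 - \frac{441}{1822}\right) + \left(3 + \sqrt{1601}\right) = \left(-643926 - \frac{441}{1822}\right) + \left(3 + \sqrt{1601}\right) = - \frac{1173233613}{1822} + \left(3 + \sqrt{1601}\right) = - \frac{1173228147}{1822} + \sqrt{1601}$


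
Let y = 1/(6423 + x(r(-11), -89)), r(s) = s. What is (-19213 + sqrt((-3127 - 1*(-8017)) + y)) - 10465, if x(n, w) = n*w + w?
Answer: -29678 + 17*sqrt(904903307)/7313 ≈ -29608.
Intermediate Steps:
x(n, w) = w + n*w
y = 1/7313 (y = 1/(6423 - 89*(1 - 11)) = 1/(6423 - 89*(-10)) = 1/(6423 + 890) = 1/7313 ≈ 0.00013674)
(-19213 + sqrt((-3127 - 1*(-8017)) + y)) - 10465 = (-19213 + sqrt((-3127 - 1*(-8017)) + 1/7313)) - 10465 = (-19213 + sqrt((-3127 + 8017) + 1/7313)) - 10465 = (-19213 + sqrt(4890 + 1/7313)) - 10465 = (-19213 + sqrt(35760571/7313)) - 10465 = (-19213 + 17*sqrt(904903307)/7313) - 10465 = -29678 + 17*sqrt(904903307)/7313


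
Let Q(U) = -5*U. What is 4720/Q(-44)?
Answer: 236/11 ≈ 21.455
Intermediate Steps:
4720/Q(-44) = 4720/((-5*(-44))) = 4720/220 = 4720*(1/220) = 236/11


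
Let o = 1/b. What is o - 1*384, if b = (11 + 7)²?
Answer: -124415/324 ≈ -384.00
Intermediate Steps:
b = 324 (b = 18² = 324)
o = 1/324 ≈ 0.0030864
o - 1*384 = 1/324 - 1*384 = 1/324 - 384 = -124415/324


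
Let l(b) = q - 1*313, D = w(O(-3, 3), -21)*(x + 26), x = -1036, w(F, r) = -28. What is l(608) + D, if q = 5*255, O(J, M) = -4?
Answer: 29242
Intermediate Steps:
q = 1275
D = 28280 (D = -28*(-1036 + 26) = -28*(-1010) = 28280)
l(b) = 962 (l(b) = 1275 - 1*313 = 1275 - 313 = 962)
l(608) + D = 962 + 28280 = 29242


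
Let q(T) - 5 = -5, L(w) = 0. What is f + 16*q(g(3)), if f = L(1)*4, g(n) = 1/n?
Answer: 0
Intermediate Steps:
g(n) = 1/n
q(T) = 0 (q(T) = 5 - 5 = 0)
f = 0 (f = 0*4 = 0)
f + 16*q(g(3)) = 0 + 16*0 = 0 + 0 = 0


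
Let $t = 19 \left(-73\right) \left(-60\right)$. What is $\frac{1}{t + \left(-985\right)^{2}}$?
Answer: $\frac{1}{1053445} \approx 9.4927 \cdot 10^{-7}$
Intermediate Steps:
$t = 83220$ ($t = \left(-1387\right) \left(-60\right) = 83220$)
$\frac{1}{t + \left(-985\right)^{2}} = \frac{1}{83220 + \left(-985\right)^{2}} = \frac{1}{83220 + 970225} = \frac{1}{1053445}$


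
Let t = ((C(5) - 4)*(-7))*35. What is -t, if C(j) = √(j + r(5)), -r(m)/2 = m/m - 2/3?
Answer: -980 + 245*√39/3 ≈ -469.99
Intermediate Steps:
r(m) = -⅔ (r(m) = -2*(m/m - 2/3) = -2*(1 - 2*⅓) = -2*(1 - ⅔) = -2*⅓ = -⅔)
C(j) = √(-⅔ + j) (C(j) = √(j - ⅔) = √(-⅔ + j))
t = 980 - 245*√39/3 (t = ((√(-6 + 9*5)/3 - 4)*(-7))*35 = ((√(-6 + 45)/3 - 4)*(-7))*35 = ((√39/3 - 4)*(-7))*35 = ((-4 + √39/3)*(-7))*35 = (28 - 7*√39/3)*35 = 980 - 245*√39/3 ≈ 469.99)
-t = -(980 - 245*√39/3) = -980 + 245*√39/3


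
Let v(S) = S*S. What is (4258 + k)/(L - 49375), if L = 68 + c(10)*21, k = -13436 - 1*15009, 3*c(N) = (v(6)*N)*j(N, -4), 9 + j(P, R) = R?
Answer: 24187/82067 ≈ 0.29472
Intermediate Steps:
v(S) = S²
j(P, R) = -9 + R
c(N) = -156*N (c(N) = ((6²*N)*(-9 - 4))/3 = ((36*N)*(-13))/3 = (-468*N)/3 = -156*N)
k = -28445 (k = -13436 - 15009 = -28445)
L = -32692 (L = 68 - 156*10*21 = 68 - 1560*21 = 68 - 32760 = -32692)
(4258 + k)/(L - 49375) = (4258 - 28445)/(-32692 - 49375) = -24187/(-82067) = -24187*(-1/82067) = 24187/82067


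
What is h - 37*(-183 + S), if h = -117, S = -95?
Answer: 10169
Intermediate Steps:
h - 37*(-183 + S) = -117 - 37*(-183 - 95) = -117 - 37*(-278) = -117 + 10286 = 10169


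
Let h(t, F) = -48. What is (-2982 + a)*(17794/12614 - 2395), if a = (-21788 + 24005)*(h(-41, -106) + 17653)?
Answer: -84167218305072/901 ≈ -9.3415e+10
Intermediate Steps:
a = 39030285 (a = (-21788 + 24005)*(-48 + 17653) = 2217*17605 = 39030285)
(-2982 + a)*(17794/12614 - 2395) = (-2982 + 39030285)*(17794/12614 - 2395) = 39027303*(17794*(1/12614) - 2395) = 39027303*(1271/901 - 2395) = 39027303*(-2156624/901) = -84167218305072/901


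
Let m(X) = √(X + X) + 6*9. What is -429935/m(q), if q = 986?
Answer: -11608245/472 + 429935*√493/472 ≈ -4368.9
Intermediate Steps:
m(X) = 54 + √2*√X (m(X) = √(2*X) + 54 = √2*√X + 54 = 54 + √2*√X)
-429935/m(q) = -429935/(54 + √2*√986) = -429935/(54 + 2*√493)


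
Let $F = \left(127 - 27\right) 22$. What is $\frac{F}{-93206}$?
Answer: $- \frac{1100}{46603} \approx -0.023604$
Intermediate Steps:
$F = 2200$ ($F = \left(127 + \left(-51 + 24\right)\right) 22 = \left(127 - 27\right) 22 = 100 \cdot 22 = 2200$)
$\frac{F}{-93206} = \frac{2200}{-93206} = 2200 \left(- \frac{1}{93206}\right) = - \frac{1100}{46603}$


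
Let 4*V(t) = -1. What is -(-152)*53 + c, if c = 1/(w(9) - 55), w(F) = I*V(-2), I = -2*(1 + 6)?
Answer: 829766/103 ≈ 8056.0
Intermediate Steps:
V(t) = -1/4 (V(t) = (1/4)*(-1) = -1/4)
I = -14 (I = -2*7 = -14)
w(F) = 7/2 (w(F) = -14*(-1/4) = 7/2)
c = -2/103 (c = 1/(7/2 - 55) = 1/(-103/2) = -2/103 ≈ -0.019417)
-(-152)*53 + c = -(-152)*53 - 2/103 = -152*(-53) - 2/103 = 8056 - 2/103 = 829766/103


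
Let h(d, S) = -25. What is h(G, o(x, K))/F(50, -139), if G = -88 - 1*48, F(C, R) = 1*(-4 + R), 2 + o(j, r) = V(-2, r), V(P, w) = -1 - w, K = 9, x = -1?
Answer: 25/143 ≈ 0.17483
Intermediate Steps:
o(j, r) = -3 - r (o(j, r) = -2 + (-1 - r) = -3 - r)
F(C, R) = -4 + R
G = -136 (G = -88 - 48 = -136)
h(G, o(x, K))/F(50, -139) = -25/(-4 - 139) = -25/(-143) = -25*(-1/143) = 25/143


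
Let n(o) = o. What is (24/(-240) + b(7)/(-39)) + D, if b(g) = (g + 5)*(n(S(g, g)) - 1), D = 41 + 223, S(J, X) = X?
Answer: 34067/130 ≈ 262.05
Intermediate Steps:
D = 264
b(g) = (-1 + g)*(5 + g) (b(g) = (g + 5)*(g - 1) = (5 + g)*(-1 + g) = (-1 + g)*(5 + g))
(24/(-240) + b(7)/(-39)) + D = (24/(-240) + (-5 + 7**2 + 4*7)/(-39)) + 264 = (24*(-1/240) + (-5 + 49 + 28)*(-1/39)) + 264 = (-1/10 + 72*(-1/39)) + 264 = (-1/10 - 24/13) + 264 = -253/130 + 264 = 34067/130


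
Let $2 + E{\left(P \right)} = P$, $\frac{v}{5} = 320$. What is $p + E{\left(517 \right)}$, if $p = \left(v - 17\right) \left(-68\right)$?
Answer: $-107129$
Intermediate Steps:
$v = 1600$ ($v = 5 \cdot 320 = 1600$)
$E{\left(P \right)} = -2 + P$
$p = -107644$ ($p = \left(1600 - 17\right) \left(-68\right) = 1583 \left(-68\right) = -107644$)
$p + E{\left(517 \right)} = -107644 + \left(-2 + 517\right) = -107644 + 515 = -107129$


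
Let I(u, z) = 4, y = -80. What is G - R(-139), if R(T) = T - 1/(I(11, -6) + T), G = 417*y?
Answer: -4484836/135 ≈ -33221.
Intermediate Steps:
G = -33360 (G = 417*(-80) = -33360)
R(T) = T - 1/(4 + T)
G - R(-139) = -33360 - (-1 + (-139)**2 + 4*(-139))/(4 - 139) = -33360 - (-1 + 19321 - 556)/(-135) = -33360 - (-1)*18764/135 = -33360 - 1*(-18764/135) = -33360 + 18764/135 = -4484836/135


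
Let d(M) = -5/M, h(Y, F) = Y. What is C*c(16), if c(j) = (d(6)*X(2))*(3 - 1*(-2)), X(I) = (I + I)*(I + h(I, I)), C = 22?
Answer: -4400/3 ≈ -1466.7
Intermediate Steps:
X(I) = 4*I² (X(I) = (I + I)*(I + I) = (2*I)*(2*I) = 4*I²)
c(j) = -200/3 (c(j) = ((-5/6)*(4*2²))*(3 - 1*(-2)) = ((-5*⅙)*(4*4))*(3 + 2) = -⅚*16*5 = -40/3*5 = -200/3)
C*c(16) = 22*(-200/3) = -4400/3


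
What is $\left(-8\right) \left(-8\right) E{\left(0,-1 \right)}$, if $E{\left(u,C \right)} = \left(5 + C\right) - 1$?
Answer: $192$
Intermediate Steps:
$E{\left(u,C \right)} = 4 + C$
$\left(-8\right) \left(-8\right) E{\left(0,-1 \right)} = \left(-8\right) \left(-8\right) \left(4 - 1\right) = 64 \cdot 3 = 192$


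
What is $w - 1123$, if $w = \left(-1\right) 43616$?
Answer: $-44739$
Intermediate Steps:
$w = -43616$
$w - 1123 = -43616 - 1123 = -44739$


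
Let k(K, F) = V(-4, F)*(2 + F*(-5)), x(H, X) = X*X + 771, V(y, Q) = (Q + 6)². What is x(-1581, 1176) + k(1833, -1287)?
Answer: 10564249704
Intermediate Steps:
V(y, Q) = (6 + Q)²
x(H, X) = 771 + X² (x(H, X) = X² + 771 = 771 + X²)
k(K, F) = (6 + F)²*(2 - 5*F) (k(K, F) = (6 + F)²*(2 + F*(-5)) = (6 + F)²*(2 - 5*F))
x(-1581, 1176) + k(1833, -1287) = (771 + 1176²) + (6 - 1287)²*(2 - 5*(-1287)) = (771 + 1382976) + (-1281)²*(2 + 6435) = 1383747 + 1640961*6437 = 1383747 + 10562865957 = 10564249704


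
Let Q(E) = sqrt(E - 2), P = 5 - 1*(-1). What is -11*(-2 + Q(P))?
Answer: 0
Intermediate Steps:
P = 6 (P = 5 + 1 = 6)
Q(E) = sqrt(-2 + E)
-11*(-2 + Q(P)) = -11*(-2 + sqrt(-2 + 6)) = -11*(-2 + sqrt(4)) = -11*(-2 + 2) = -11*0 = 0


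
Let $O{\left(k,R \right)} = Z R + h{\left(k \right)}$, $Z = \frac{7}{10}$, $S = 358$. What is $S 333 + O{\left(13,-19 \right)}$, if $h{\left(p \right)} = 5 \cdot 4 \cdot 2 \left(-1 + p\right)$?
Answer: $\frac{1196807}{10} \approx 1.1968 \cdot 10^{5}$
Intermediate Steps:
$Z = \frac{7}{10}$ ($Z = 7 \cdot \frac{1}{10} = \frac{7}{10} \approx 0.7$)
$h{\left(p \right)} = -40 + 40 p$ ($h{\left(p \right)} = 20 \cdot 2 \left(-1 + p\right) = 40 \left(-1 + p\right) = -40 + 40 p$)
$O{\left(k,R \right)} = -40 + 40 k + \frac{7 R}{10}$ ($O{\left(k,R \right)} = \frac{7 R}{10} + \left(-40 + 40 k\right) = -40 + 40 k + \frac{7 R}{10}$)
$S 333 + O{\left(13,-19 \right)} = 358 \cdot 333 + \left(-40 + 40 \cdot 13 + \frac{7}{10} \left(-19\right)\right) = 119214 - - \frac{4667}{10} = 119214 + \frac{4667}{10} = \frac{1196807}{10}$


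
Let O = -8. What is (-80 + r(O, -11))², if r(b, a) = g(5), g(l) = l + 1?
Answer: 5476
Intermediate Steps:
g(l) = 1 + l
r(b, a) = 6 (r(b, a) = 1 + 5 = 6)
(-80 + r(O, -11))² = (-80 + 6)² = (-74)² = 5476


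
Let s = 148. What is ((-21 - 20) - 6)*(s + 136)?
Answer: -13348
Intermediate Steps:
((-21 - 20) - 6)*(s + 136) = ((-21 - 20) - 6)*(148 + 136) = (-41 - 6)*284 = -47*284 = -13348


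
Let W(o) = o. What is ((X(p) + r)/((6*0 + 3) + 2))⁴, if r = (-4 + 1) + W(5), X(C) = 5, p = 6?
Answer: 2401/625 ≈ 3.8416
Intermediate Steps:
r = 2 (r = (-4 + 1) + 5 = -3 + 5 = 2)
((X(p) + r)/((6*0 + 3) + 2))⁴ = ((5 + 2)/((6*0 + 3) + 2))⁴ = (7/((0 + 3) + 2))⁴ = (7/(3 + 2))⁴ = (7/5)⁴ = 2401/625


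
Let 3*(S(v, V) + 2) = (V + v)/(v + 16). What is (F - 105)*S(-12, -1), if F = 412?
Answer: -11359/12 ≈ -946.58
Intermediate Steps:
S(v, V) = -2 + (V + v)/(3*(16 + v)) (S(v, V) = -2 + ((V + v)/(v + 16))/3 = -2 + ((V + v)/(16 + v))/3 = -2 + (V + v)/(3*(16 + v)))
(F - 105)*S(-12, -1) = (412 - 105)*((-96 - 1 - 5*(-12))/(3*(16 - 12))) = 307*((⅓)*(-96 - 1 + 60)/4) = 307*((⅓)*(¼)*(-37)) = 307*(-37/12) = -11359/12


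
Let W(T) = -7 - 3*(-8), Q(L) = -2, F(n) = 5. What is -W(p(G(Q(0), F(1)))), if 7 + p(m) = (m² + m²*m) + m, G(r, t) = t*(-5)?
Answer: -17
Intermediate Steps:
G(r, t) = -5*t
p(m) = -7 + m + m² + m³ (p(m) = -7 + ((m² + m²*m) + m) = -7 + ((m² + m³) + m) = -7 + (m + m² + m³) = -7 + m + m² + m³)
W(T) = 17 (W(T) = -7 + 24 = 17)
-W(p(G(Q(0), F(1)))) = -1*17 = -17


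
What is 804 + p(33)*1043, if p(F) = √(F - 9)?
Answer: 804 + 2086*√6 ≈ 5913.6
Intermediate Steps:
p(F) = √(-9 + F)
804 + p(33)*1043 = 804 + √(-9 + 33)*1043 = 804 + √24*1043 = 804 + (2*√6)*1043 = 804 + 2086*√6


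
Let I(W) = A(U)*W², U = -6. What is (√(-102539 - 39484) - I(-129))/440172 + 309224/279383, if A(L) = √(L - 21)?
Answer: 309224/279383 - 5547*I*√3/48908 + I*√142023/440172 ≈ 1.1068 - 0.19559*I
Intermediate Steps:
A(L) = √(-21 + L)
I(W) = 3*I*√3*W² (I(W) = √(-21 - 6)*W² = √(-27)*W² = (3*I*√3)*W² = 3*I*√3*W²)
(√(-102539 - 39484) - I(-129))/440172 + 309224/279383 = (√(-102539 - 39484) - 3*I*√3*(-129)²)/440172 + 309224/279383 = (√(-142023) - 3*I*√3*16641)*(1/440172) + 309224*(1/279383) = (I*√142023 - 49923*I*√3)*(1/440172) + 309224/279383 = (-5547*I*√3/48908 + I*√142023/440172) + 309224/279383 = 309224/279383 - 5547*I*√3/48908 + I*√142023/440172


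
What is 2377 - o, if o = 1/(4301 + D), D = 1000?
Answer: 12600476/5301 ≈ 2377.0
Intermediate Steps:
o = 1/5301 (o = 1/(4301 + 1000) = 1/5301 ≈ 0.00018864)
2377 - o = 2377 - 1*1/5301 = 2377 - 1/5301 = 12600476/5301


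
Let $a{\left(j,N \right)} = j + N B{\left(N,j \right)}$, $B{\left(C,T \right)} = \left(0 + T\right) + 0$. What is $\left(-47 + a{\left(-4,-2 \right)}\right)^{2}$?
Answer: $1849$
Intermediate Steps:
$B{\left(C,T \right)} = T$ ($B{\left(C,T \right)} = T + 0 = T$)
$a{\left(j,N \right)} = j + N j$
$\left(-47 + a{\left(-4,-2 \right)}\right)^{2} = \left(-47 - 4 \left(1 - 2\right)\right)^{2} = \left(-47 - -4\right)^{2} = \left(-47 + 4\right)^{2} = \left(-43\right)^{2} = 1849$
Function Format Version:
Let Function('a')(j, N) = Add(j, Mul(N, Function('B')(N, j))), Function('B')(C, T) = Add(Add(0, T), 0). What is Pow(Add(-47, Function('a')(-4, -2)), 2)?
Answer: 1849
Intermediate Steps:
Function('B')(C, T) = T (Function('B')(C, T) = Add(T, 0) = T)
Function('a')(j, N) = Add(j, Mul(N, j))
Pow(Add(-47, Function('a')(-4, -2)), 2) = Pow(Add(-47, Mul(-4, Add(1, -2))), 2) = Pow(Add(-47, Mul(-4, -1)), 2) = Pow(Add(-47, 4), 2) = Pow(-43, 2) = 1849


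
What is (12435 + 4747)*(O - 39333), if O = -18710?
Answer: -997294826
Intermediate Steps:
(12435 + 4747)*(O - 39333) = (12435 + 4747)*(-18710 - 39333) = 17182*(-58043) = -997294826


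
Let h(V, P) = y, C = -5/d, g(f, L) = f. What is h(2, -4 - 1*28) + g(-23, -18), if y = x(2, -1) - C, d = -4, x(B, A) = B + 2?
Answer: -81/4 ≈ -20.250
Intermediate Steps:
x(B, A) = 2 + B
C = 5/4 (C = -5/(-4) = -5*(-¼) = 5/4 ≈ 1.2500)
y = 11/4 (y = (2 + 2) - 1*5/4 = 4 - 5/4 = 11/4 ≈ 2.7500)
h(V, P) = 11/4
h(2, -4 - 1*28) + g(-23, -18) = 11/4 - 23 = -81/4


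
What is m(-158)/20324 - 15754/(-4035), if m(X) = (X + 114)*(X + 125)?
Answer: 81510779/20501835 ≈ 3.9758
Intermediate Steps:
m(X) = (114 + X)*(125 + X)
m(-158)/20324 - 15754/(-4035) = (14250 + (-158)² + 239*(-158))/20324 - 15754/(-4035) = (14250 + 24964 - 37762)*(1/20324) - 15754*(-1/4035) = 1452*(1/20324) + 15754/4035 = 363/5081 + 15754/4035 = 81510779/20501835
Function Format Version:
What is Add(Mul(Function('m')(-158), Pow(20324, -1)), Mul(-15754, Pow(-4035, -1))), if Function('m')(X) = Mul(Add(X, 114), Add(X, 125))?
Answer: Rational(81510779, 20501835) ≈ 3.9758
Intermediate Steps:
Function('m')(X) = Mul(Add(114, X), Add(125, X))
Add(Mul(Function('m')(-158), Pow(20324, -1)), Mul(-15754, Pow(-4035, -1))) = Add(Mul(Add(14250, Pow(-158, 2), Mul(239, -158)), Pow(20324, -1)), Mul(-15754, Pow(-4035, -1))) = Add(Mul(Add(14250, 24964, -37762), Rational(1, 20324)), Mul(-15754, Rational(-1, 4035))) = Add(Mul(1452, Rational(1, 20324)), Rational(15754, 4035)) = Add(Rational(363, 5081), Rational(15754, 4035)) = Rational(81510779, 20501835)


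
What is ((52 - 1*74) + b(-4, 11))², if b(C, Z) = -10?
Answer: 1024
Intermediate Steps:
((52 - 1*74) + b(-4, 11))² = ((52 - 1*74) - 10)² = ((52 - 74) - 10)² = (-22 - 10)² = (-32)² = 1024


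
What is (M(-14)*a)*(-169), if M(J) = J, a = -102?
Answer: -241332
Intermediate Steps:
(M(-14)*a)*(-169) = -14*(-102)*(-169) = 1428*(-169) = -241332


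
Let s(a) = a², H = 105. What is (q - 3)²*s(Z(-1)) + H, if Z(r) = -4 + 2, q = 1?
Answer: 121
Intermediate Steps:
Z(r) = -2
(q - 3)²*s(Z(-1)) + H = (1 - 3)²*(-2)² + 105 = (-2)²*4 + 105 = 4*4 + 105 = 16 + 105 = 121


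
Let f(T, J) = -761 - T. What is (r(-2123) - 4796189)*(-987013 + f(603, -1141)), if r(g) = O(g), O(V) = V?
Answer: 4742541219624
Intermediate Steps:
r(g) = g
(r(-2123) - 4796189)*(-987013 + f(603, -1141)) = (-2123 - 4796189)*(-987013 + (-761 - 1*603)) = -4798312*(-987013 + (-761 - 603)) = -4798312*(-987013 - 1364) = -4798312*(-988377) = 4742541219624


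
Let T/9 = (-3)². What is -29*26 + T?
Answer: -673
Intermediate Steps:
T = 81 (T = 9*(-3)² = 9*9 = 81)
-29*26 + T = -29*26 + 81 = -754 + 81 = -673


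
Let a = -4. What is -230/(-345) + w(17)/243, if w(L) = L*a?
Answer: 94/243 ≈ 0.38683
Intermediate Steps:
w(L) = -4*L (w(L) = L*(-4) = -4*L)
-230/(-345) + w(17)/243 = -230/(-345) - 4*17/243 = -230*(-1/345) - 68*1/243 = 2/3 - 68/243 = 94/243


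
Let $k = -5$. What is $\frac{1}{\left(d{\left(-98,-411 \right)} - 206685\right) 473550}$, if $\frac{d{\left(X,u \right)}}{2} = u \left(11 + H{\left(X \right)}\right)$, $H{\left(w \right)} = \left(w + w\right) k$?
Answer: $- \frac{1}{483630458850} \approx -2.0677 \cdot 10^{-12}$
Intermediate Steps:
$H{\left(w \right)} = - 10 w$ ($H{\left(w \right)} = \left(w + w\right) \left(-5\right) = 2 w \left(-5\right) = - 10 w$)
$d{\left(X,u \right)} = 2 u \left(11 - 10 X\right)$
$\frac{1}{\left(d{\left(-98,-411 \right)} - 206685\right) 473550} = \frac{1}{\left(2 \left(-411\right) \left(11 - -980\right) - 206685\right) 473550} = \frac{1}{2 \left(-411\right) \left(11 + 980\right) - 206685} \cdot \frac{1}{473550} = \frac{1}{2 \left(-411\right) 991 - 206685} \cdot \frac{1}{473550} = \frac{1}{-814602 - 206685} \cdot \frac{1}{473550} = \frac{1}{-1021287} \cdot \frac{1}{473550} = \left(- \frac{1}{1021287}\right) \frac{1}{473550} = - \frac{1}{483630458850}$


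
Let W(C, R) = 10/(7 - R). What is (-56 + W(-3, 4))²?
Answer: 24964/9 ≈ 2773.8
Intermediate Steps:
(-56 + W(-3, 4))² = (-56 - 10/(-7 + 4))² = (-56 - 10/(-3))² = (-56 - 10*(-⅓))² = (-56 + 10/3)² = (-158/3)² = 24964/9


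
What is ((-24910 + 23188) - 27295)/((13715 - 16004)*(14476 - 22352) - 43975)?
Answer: -29017/17984189 ≈ -0.0016135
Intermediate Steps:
((-24910 + 23188) - 27295)/((13715 - 16004)*(14476 - 22352) - 43975) = (-1722 - 27295)/(-2289*(-7876) - 43975) = -29017/(18028164 - 43975) = -29017/17984189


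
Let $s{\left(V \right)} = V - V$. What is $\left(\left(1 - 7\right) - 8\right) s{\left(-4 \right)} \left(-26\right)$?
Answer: $0$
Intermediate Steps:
$s{\left(V \right)} = 0$
$\left(\left(1 - 7\right) - 8\right) s{\left(-4 \right)} \left(-26\right) = \left(\left(1 - 7\right) - 8\right) 0 \left(-26\right) = \left(-6 - 8\right) 0 \left(-26\right) = \left(-14\right) 0 \left(-26\right) = 0 \left(-26\right) = 0$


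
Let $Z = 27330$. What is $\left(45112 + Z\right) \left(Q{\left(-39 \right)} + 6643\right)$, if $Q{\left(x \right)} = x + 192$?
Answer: $492315832$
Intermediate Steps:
$Q{\left(x \right)} = 192 + x$
$\left(45112 + Z\right) \left(Q{\left(-39 \right)} + 6643\right) = \left(45112 + 27330\right) \left(\left(192 - 39\right) + 6643\right) = 72442 \left(153 + 6643\right) = 72442 \cdot 6796 = 492315832$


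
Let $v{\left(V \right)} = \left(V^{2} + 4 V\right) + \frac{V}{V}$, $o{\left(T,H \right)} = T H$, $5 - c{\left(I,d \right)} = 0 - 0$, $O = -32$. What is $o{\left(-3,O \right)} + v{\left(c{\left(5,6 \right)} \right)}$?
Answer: $142$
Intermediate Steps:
$c{\left(I,d \right)} = 5$ ($c{\left(I,d \right)} = 5 - \left(0 - 0\right) = 5 - \left(0 + 0\right) = 5 - 0 = 5 + 0 = 5$)
$o{\left(T,H \right)} = H T$
$v{\left(V \right)} = 1 + V^{2} + 4 V$ ($v{\left(V \right)} = \left(V^{2} + 4 V\right) + 1 = 1 + V^{2} + 4 V$)
$o{\left(-3,O \right)} + v{\left(c{\left(5,6 \right)} \right)} = \left(-32\right) \left(-3\right) + \left(1 + 5^{2} + 4 \cdot 5\right) = 96 + \left(1 + 25 + 20\right) = 96 + 46 = 142$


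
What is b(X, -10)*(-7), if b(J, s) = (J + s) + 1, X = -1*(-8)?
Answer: 7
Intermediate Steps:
X = 8
b(J, s) = 1 + J + s
b(X, -10)*(-7) = (1 + 8 - 10)*(-7) = -1*(-7) = 7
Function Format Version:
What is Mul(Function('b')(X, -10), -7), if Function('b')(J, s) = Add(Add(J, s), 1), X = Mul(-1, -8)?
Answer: 7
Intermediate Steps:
X = 8
Function('b')(J, s) = Add(1, J, s)
Mul(Function('b')(X, -10), -7) = Mul(Add(1, 8, -10), -7) = Mul(-1, -7) = 7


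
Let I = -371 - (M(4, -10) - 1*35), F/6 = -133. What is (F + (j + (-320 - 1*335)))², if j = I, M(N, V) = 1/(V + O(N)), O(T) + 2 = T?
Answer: 204804721/64 ≈ 3.2001e+6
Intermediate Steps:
O(T) = -2 + T
F = -798 (F = 6*(-133) = -798)
M(N, V) = 1/(-2 + N + V) (M(N, V) = 1/(V + (-2 + N)) = 1/(-2 + N + V))
I = -2687/8 (I = -371 - (1/(-2 + 4 - 10) - 1*35) = -371 - (1/(-8) - 35) = -371 - (-⅛ - 35) = -371 - 1*(-281/8) = -371 + 281/8 = -2687/8 ≈ -335.88)
j = -2687/8 ≈ -335.88
(F + (j + (-320 - 1*335)))² = (-798 + (-2687/8 + (-320 - 1*335)))² = (-798 + (-2687/8 + (-320 - 335)))² = (-798 + (-2687/8 - 655))² = (-798 - 7927/8)² = (-14311/8)² = 204804721/64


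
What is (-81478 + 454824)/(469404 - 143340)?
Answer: 186673/163032 ≈ 1.1450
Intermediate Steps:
(-81478 + 454824)/(469404 - 143340) = 373346/326064 = 373346*(1/326064) = 186673/163032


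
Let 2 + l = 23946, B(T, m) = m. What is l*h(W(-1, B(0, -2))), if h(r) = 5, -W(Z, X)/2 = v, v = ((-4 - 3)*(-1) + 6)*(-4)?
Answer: 119720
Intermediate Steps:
v = -52 (v = (-7*(-1) + 6)*(-4) = (7 + 6)*(-4) = 13*(-4) = -52)
W(Z, X) = 104 (W(Z, X) = -2*(-52) = 104)
l = 23944 (l = -2 + 23946 = 23944)
l*h(W(-1, B(0, -2))) = 23944*5 = 119720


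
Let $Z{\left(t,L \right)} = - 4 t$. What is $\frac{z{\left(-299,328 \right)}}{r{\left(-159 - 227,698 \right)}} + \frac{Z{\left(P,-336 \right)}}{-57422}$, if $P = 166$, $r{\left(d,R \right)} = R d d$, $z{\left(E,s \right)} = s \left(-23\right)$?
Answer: $\frac{4288892659}{373240157611} \approx 0.011491$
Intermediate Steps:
$z{\left(E,s \right)} = - 23 s$
$r{\left(d,R \right)} = R d^{2}$
$\frac{z{\left(-299,328 \right)}}{r{\left(-159 - 227,698 \right)}} + \frac{Z{\left(P,-336 \right)}}{-57422} = \frac{\left(-23\right) 328}{698 \left(-159 - 227\right)^{2}} + \frac{\left(-4\right) 166}{-57422} = - \frac{7544}{698 \left(-386\right)^{2}} - - \frac{332}{28711} = - \frac{7544}{698 \cdot 148996} + \frac{332}{28711} = - \frac{7544}{103999208} + \frac{332}{28711} = \left(-7544\right) \frac{1}{103999208} + \frac{332}{28711} = - \frac{943}{12999901} + \frac{332}{28711} = \frac{4288892659}{373240157611}$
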